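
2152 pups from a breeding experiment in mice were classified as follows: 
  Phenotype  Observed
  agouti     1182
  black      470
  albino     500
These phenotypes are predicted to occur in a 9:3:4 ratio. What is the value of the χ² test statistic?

Total ratio parts = 16. Expected numbers out of 2152:
  agouti: 2152 × 9/16 = 1210.5
  black: 2152 × 3/16 = 403.5
  albino: 2152 × 4/16 = 538
χ² = Σ (O − E)² / E
  agouti: (1182 − 1210.5)² / 1210.5 = 0.6710
  black: (470 − 403.5)² / 403.5 = 10.9597
  albino: (500 − 538)² / 538 = 2.6840
χ² = 0.6710 + 10.9597 + 2.6840 = 14.3147 ≈ 14.315

14.315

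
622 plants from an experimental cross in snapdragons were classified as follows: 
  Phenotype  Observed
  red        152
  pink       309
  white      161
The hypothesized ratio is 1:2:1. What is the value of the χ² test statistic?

Total ratio parts = 4. Expected numbers out of 622:
  red: 622 × 1/4 = 155.5
  pink: 622 × 2/4 = 311
  white: 622 × 1/4 = 155.5
χ² = Σ (O − E)² / E
  red: (152 − 155.5)² / 155.5 = 0.0788
  pink: (309 − 311)² / 311 = 0.0129
  white: (161 − 155.5)² / 155.5 = 0.1945
χ² = 0.0788 + 0.0129 + 0.1945 = 0.2862 ≈ 0.286

0.286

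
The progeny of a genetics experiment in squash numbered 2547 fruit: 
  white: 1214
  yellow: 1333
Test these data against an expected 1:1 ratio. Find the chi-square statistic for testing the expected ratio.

5.560

Under the 1:1 hypothesis (Σ ratio = 2, N = 2547):
  white: 2547 × 1/2 = 1273.5
  yellow: 2547 × 1/2 = 1273.5
χ² = Σ (O − E)² / E
  white: (1214 − 1273.5)² / 1273.5 = 2.7799
  yellow: (1333 − 1273.5)² / 1273.5 = 2.7799
χ² = 2.7799 + 2.7799 = 5.5598 ≈ 5.560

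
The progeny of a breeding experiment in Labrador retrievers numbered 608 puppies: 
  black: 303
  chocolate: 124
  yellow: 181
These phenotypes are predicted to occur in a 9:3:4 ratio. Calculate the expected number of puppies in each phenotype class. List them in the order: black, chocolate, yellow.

Under the 9:3:4 hypothesis (Σ ratio = 16, N = 608):
  black: 608 × 9/16 = 342
  chocolate: 608 × 3/16 = 114
  yellow: 608 × 4/16 = 152

342, 114, 152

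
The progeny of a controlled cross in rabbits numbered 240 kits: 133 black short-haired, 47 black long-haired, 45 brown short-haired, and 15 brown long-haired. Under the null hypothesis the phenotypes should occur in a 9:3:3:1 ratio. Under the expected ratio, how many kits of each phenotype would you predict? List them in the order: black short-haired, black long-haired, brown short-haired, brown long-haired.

The 9:3:3:1 ratio has 16 parts, so with N = 240 the expected counts are:
  black short-haired: 240 × 9/16 = 135
  black long-haired: 240 × 3/16 = 45
  brown short-haired: 240 × 3/16 = 45
  brown long-haired: 240 × 1/16 = 15

135, 45, 45, 15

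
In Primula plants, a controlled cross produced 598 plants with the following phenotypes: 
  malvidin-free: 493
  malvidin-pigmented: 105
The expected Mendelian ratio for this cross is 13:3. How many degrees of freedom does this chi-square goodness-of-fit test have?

A goodness-of-fit test with 2 phenotype classes has df = 2 − 1 = 1.

1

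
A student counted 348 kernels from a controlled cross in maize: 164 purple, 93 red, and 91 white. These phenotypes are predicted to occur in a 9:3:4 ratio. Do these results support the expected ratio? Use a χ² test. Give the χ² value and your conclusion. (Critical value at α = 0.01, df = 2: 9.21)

17.135; not consistent

The 9:3:4 ratio has 16 parts, so with N = 348 the expected counts are:
  purple: 348 × 9/16 = 195.75
  red: 348 × 3/16 = 65.25
  white: 348 × 4/16 = 87
χ² = Σ (O − E)² / E
  purple: (164 − 195.75)² / 195.75 = 5.1497
  red: (93 − 65.25)² / 65.25 = 11.8017
  white: (91 − 87)² / 87 = 0.1839
χ² = 5.1497 + 11.8017 + 0.1839 = 17.1353 ≈ 17.135
Degrees of freedom = 3 − 1 = 2; critical value at α = 0.01 is 9.21.
Since 17.135 > 9.21, we reject the null hypothesis — the data do not fit the 9:3:4 ratio.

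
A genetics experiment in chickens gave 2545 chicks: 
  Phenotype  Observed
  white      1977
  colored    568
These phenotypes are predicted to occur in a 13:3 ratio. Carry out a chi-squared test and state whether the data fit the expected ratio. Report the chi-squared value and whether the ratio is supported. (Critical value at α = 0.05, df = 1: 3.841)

21.271; not consistent

The 13:3 ratio has 16 parts, so with N = 2545 the expected counts are:
  white: 2545 × 13/16 = 2067.8125
  colored: 2545 × 3/16 = 477.1875
χ² = Σ (O − E)² / E
  white: (1977 − 2067.8125)² / 2067.8125 = 3.9882
  colored: (568 − 477.1875)² / 477.1875 = 17.2823
χ² = 3.9882 + 17.2823 = 21.2705 ≈ 21.271
Degrees of freedom = 2 − 1 = 1; critical value at α = 0.05 is 3.841.
Since 21.271 > 3.841, we reject the null hypothesis — the data do not fit the 13:3 ratio.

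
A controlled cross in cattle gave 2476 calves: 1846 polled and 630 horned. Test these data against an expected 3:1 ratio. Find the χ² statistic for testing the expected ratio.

Expected counts for N = 2476 under a 3:1 ratio (total parts = 4):
  polled: 2476 × 3/4 = 1857
  horned: 2476 × 1/4 = 619
χ² = Σ (O − E)² / E
  polled: (1846 − 1857)² / 1857 = 0.0652
  horned: (630 − 619)² / 619 = 0.1955
χ² = 0.0652 + 0.1955 = 0.2607 ≈ 0.261

0.261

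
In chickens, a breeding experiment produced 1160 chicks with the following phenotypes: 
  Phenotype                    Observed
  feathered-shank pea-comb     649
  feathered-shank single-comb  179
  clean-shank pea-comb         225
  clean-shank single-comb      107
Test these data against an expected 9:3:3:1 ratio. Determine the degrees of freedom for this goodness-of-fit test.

A goodness-of-fit test with 4 phenotype classes has df = 4 − 1 = 3.

3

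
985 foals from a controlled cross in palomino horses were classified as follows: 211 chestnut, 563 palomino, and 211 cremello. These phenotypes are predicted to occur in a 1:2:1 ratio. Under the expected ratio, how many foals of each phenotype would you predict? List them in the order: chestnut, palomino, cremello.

246.25, 492.5, 246.25

Total ratio parts = 4. Expected numbers out of 985:
  chestnut: 985 × 1/4 = 246.25
  palomino: 985 × 2/4 = 492.5
  cremello: 985 × 1/4 = 246.25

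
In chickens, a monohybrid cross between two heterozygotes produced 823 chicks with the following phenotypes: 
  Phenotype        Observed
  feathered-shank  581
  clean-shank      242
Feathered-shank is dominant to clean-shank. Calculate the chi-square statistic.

For a monohybrid cross between heterozygotes with complete dominance, the expected phenotypic ratio is 3:1.
Under the 3:1 hypothesis (Σ ratio = 4, N = 823):
  feathered-shank: 823 × 3/4 = 617.25
  clean-shank: 823 × 1/4 = 205.75
χ² = Σ (O − E)² / E
  feathered-shank: (581 − 617.25)² / 617.25 = 2.1289
  clean-shank: (242 − 205.75)² / 205.75 = 6.3867
χ² = 2.1289 + 6.3867 = 8.5156 ≈ 8.516

8.516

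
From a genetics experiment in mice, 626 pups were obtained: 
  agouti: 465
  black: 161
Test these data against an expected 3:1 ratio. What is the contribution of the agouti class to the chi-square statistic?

Total ratio parts = 4. Expected numbers out of 626:
  agouti: 626 × 3/4 = 469.5
  black: 626 × 1/4 = 156.5
Contribution of agouti: (465 − 469.5)² / 469.5 = 0.0431

0.043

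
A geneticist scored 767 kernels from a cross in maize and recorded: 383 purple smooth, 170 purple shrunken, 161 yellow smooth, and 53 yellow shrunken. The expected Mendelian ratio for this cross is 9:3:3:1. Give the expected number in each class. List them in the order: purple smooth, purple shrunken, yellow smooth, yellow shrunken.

Under the 9:3:3:1 hypothesis (Σ ratio = 16, N = 767):
  purple smooth: 767 × 9/16 = 431.4375
  purple shrunken: 767 × 3/16 = 143.8125
  yellow smooth: 767 × 3/16 = 143.8125
  yellow shrunken: 767 × 1/16 = 47.9375

431.4375, 143.8125, 143.8125, 47.9375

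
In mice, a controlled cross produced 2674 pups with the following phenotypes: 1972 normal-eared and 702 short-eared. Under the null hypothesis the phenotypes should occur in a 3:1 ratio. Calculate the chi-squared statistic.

Under the 3:1 hypothesis (Σ ratio = 4, N = 2674):
  normal-eared: 2674 × 3/4 = 2005.5
  short-eared: 2674 × 1/4 = 668.5
χ² = Σ (O − E)² / E
  normal-eared: (1972 − 2005.5)² / 2005.5 = 0.5596
  short-eared: (702 − 668.5)² / 668.5 = 1.6788
χ² = 0.5596 + 1.6788 = 2.2384 ≈ 2.238

2.238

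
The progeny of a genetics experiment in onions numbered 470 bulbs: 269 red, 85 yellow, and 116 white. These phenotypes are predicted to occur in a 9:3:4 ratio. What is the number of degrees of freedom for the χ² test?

2

A goodness-of-fit test with 3 phenotype classes has df = 3 − 1 = 2.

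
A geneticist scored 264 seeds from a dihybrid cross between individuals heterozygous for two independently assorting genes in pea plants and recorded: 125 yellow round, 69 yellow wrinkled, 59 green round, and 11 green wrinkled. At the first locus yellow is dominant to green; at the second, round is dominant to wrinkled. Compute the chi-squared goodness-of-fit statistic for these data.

15.057

A dihybrid F₂ with independent assortment and complete dominance at both loci gives a 9:3:3:1 phenotypic ratio.
Under the 9:3:3:1 hypothesis (Σ ratio = 16, N = 264):
  yellow round: 264 × 9/16 = 148.5
  yellow wrinkled: 264 × 3/16 = 49.5
  green round: 264 × 3/16 = 49.5
  green wrinkled: 264 × 1/16 = 16.5
χ² = Σ (O − E)² / E
  yellow round: (125 − 148.5)² / 148.5 = 3.7189
  yellow wrinkled: (69 − 49.5)² / 49.5 = 7.6818
  green round: (59 − 49.5)² / 49.5 = 1.8232
  green wrinkled: (11 − 16.5)² / 16.5 = 1.8333
χ² = 3.7189 + 7.6818 + 1.8232 + 1.8333 = 15.0572 ≈ 15.057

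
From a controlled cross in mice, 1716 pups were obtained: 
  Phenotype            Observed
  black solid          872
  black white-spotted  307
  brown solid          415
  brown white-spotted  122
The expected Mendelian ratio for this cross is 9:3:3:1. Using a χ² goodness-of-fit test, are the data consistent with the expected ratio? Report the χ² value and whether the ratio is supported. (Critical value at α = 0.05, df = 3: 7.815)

Total ratio parts = 16. Expected numbers out of 1716:
  black solid: 1716 × 9/16 = 965.25
  black white-spotted: 1716 × 3/16 = 321.75
  brown solid: 1716 × 3/16 = 321.75
  brown white-spotted: 1716 × 1/16 = 107.25
χ² = Σ (O − E)² / E
  black solid: (872 − 965.25)² / 965.25 = 9.0086
  black white-spotted: (307 − 321.75)² / 321.75 = 0.6762
  brown solid: (415 − 321.75)² / 321.75 = 27.0258
  brown white-spotted: (122 − 107.25)² / 107.25 = 2.0286
χ² = 9.0086 + 0.6762 + 27.0258 + 2.0286 = 38.7392 ≈ 38.739
Degrees of freedom = 4 − 1 = 3; critical value at α = 0.05 is 7.815.
Since 38.739 > 7.815, we reject the null hypothesis — the data do not fit the 9:3:3:1 ratio.

38.739; not consistent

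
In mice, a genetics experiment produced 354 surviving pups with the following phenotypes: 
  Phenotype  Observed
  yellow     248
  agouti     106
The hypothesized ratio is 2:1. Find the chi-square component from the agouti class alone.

1.220

Expected counts for N = 354 under a 2:1 ratio (total parts = 3):
  yellow: 354 × 2/3 = 236
  agouti: 354 × 1/3 = 118
Contribution of agouti: (106 − 118)² / 118 = 1.2203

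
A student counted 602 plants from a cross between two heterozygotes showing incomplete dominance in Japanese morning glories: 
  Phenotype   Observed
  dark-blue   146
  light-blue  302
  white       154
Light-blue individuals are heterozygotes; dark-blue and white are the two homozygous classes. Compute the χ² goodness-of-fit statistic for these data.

0.219

With incomplete dominance, a heterozygote × heterozygote cross gives a 1:2:1 phenotypic ratio.
The 1:2:1 ratio has 4 parts, so with N = 602 the expected counts are:
  dark-blue: 602 × 1/4 = 150.5
  light-blue: 602 × 2/4 = 301
  white: 602 × 1/4 = 150.5
χ² = Σ (O − E)² / E
  dark-blue: (146 − 150.5)² / 150.5 = 0.1346
  light-blue: (302 − 301)² / 301 = 0.0033
  white: (154 − 150.5)² / 150.5 = 0.0814
χ² = 0.1346 + 0.0033 + 0.0814 = 0.2193 ≈ 0.219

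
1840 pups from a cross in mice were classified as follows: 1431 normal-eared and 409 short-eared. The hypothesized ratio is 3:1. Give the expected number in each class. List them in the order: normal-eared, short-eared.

1380, 460

The 3:1 ratio has 4 parts, so with N = 1840 the expected counts are:
  normal-eared: 1840 × 3/4 = 1380
  short-eared: 1840 × 1/4 = 460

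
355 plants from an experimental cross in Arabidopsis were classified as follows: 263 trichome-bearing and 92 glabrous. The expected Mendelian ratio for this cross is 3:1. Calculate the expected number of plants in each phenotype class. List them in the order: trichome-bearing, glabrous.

Expected counts for N = 355 under a 3:1 ratio (total parts = 4):
  trichome-bearing: 355 × 3/4 = 266.25
  glabrous: 355 × 1/4 = 88.75

266.25, 88.75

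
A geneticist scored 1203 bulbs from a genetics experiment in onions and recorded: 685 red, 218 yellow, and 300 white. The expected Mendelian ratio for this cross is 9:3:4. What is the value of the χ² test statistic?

Expected counts for N = 1203 under a 9:3:4 ratio (total parts = 16):
  red: 1203 × 9/16 = 676.6875
  yellow: 1203 × 3/16 = 225.5625
  white: 1203 × 4/16 = 300.75
χ² = Σ (O − E)² / E
  red: (685 − 676.6875)² / 676.6875 = 0.1021
  yellow: (218 − 225.5625)² / 225.5625 = 0.2536
  white: (300 − 300.75)² / 300.75 = 0.0019
χ² = 0.1021 + 0.2536 + 0.0019 = 0.3576 ≈ 0.358

0.358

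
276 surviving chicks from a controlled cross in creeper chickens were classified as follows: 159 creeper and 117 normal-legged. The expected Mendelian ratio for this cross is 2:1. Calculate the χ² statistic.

10.190

The 2:1 ratio has 3 parts, so with N = 276 the expected counts are:
  creeper: 276 × 2/3 = 184
  normal-legged: 276 × 1/3 = 92
χ² = Σ (O − E)² / E
  creeper: (159 − 184)² / 184 = 3.3967
  normal-legged: (117 − 92)² / 92 = 6.7935
χ² = 3.3967 + 6.7935 = 10.1902 ≈ 10.190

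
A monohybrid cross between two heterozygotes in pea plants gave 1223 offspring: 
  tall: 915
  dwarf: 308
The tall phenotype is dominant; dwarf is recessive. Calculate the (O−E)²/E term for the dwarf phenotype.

0.017

For a monohybrid cross between heterozygotes with complete dominance, the expected phenotypic ratio is 3:1.
Expected counts for N = 1223 under a 3:1 ratio (total parts = 4):
  tall: 1223 × 3/4 = 917.25
  dwarf: 1223 × 1/4 = 305.75
Contribution of dwarf: (308 − 305.75)² / 305.75 = 0.0166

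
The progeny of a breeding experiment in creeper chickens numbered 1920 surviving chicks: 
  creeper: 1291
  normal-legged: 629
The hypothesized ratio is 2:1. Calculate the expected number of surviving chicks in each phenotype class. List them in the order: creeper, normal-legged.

The 2:1 ratio has 3 parts, so with N = 1920 the expected counts are:
  creeper: 1920 × 2/3 = 1280
  normal-legged: 1920 × 1/3 = 640

1280, 640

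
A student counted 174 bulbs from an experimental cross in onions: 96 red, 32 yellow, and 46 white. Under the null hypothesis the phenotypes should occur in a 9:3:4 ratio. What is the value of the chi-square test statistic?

0.192

Under the 9:3:4 hypothesis (Σ ratio = 16, N = 174):
  red: 174 × 9/16 = 97.875
  yellow: 174 × 3/16 = 32.625
  white: 174 × 4/16 = 43.5
χ² = Σ (O − E)² / E
  red: (96 − 97.875)² / 97.875 = 0.0359
  yellow: (32 − 32.625)² / 32.625 = 0.0120
  white: (46 − 43.5)² / 43.5 = 0.1437
χ² = 0.0359 + 0.0120 + 0.1437 = 0.1916 ≈ 0.192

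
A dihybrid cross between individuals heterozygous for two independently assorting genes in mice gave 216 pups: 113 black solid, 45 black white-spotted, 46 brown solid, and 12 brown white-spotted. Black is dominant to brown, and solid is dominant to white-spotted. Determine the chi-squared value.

A dihybrid F₂ with independent assortment and complete dominance at both loci gives a 9:3:3:1 phenotypic ratio.
The 9:3:3:1 ratio has 16 parts, so with N = 216 the expected counts are:
  black solid: 216 × 9/16 = 121.5
  black white-spotted: 216 × 3/16 = 40.5
  brown solid: 216 × 3/16 = 40.5
  brown white-spotted: 216 × 1/16 = 13.5
χ² = Σ (O − E)² / E
  black solid: (113 − 121.5)² / 121.5 = 0.5947
  black white-spotted: (45 − 40.5)² / 40.5 = 0.5000
  brown solid: (46 − 40.5)² / 40.5 = 0.7469
  brown white-spotted: (12 − 13.5)² / 13.5 = 0.1667
χ² = 0.5947 + 0.5000 + 0.7469 + 0.1667 = 2.0083 ≈ 2.008

2.008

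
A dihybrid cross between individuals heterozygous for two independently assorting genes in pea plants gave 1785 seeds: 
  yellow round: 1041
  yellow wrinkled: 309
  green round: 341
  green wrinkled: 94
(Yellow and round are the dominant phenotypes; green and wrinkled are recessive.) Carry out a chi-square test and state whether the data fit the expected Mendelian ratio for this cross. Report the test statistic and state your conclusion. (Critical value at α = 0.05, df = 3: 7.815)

6.214; consistent

A dihybrid F₂ with independent assortment and complete dominance at both loci gives a 9:3:3:1 phenotypic ratio.
The 9:3:3:1 ratio has 16 parts, so with N = 1785 the expected counts are:
  yellow round: 1785 × 9/16 = 1004.0625
  yellow wrinkled: 1785 × 3/16 = 334.6875
  green round: 1785 × 3/16 = 334.6875
  green wrinkled: 1785 × 1/16 = 111.5625
χ² = Σ (O − E)² / E
  yellow round: (1041 − 1004.0625)² / 1004.0625 = 1.3589
  yellow wrinkled: (309 − 334.6875)² / 334.6875 = 1.9715
  green round: (341 − 334.6875)² / 334.6875 = 0.1191
  green wrinkled: (94 − 111.5625)² / 111.5625 = 2.7647
χ² = 1.3589 + 1.9715 + 0.1191 + 2.7647 = 6.2142 ≈ 6.214
Degrees of freedom = 4 − 1 = 3; critical value at α = 0.05 is 7.815.
Since 6.214 < 7.815, we fail to reject the null hypothesis — the data are consistent with the 9:3:3:1 ratio.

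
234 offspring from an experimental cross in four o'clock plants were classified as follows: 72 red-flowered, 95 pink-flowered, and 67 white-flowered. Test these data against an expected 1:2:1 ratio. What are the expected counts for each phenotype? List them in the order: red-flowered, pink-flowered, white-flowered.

58.5, 117, 58.5

Expected counts for N = 234 under a 1:2:1 ratio (total parts = 4):
  red-flowered: 234 × 1/4 = 58.5
  pink-flowered: 234 × 2/4 = 117
  white-flowered: 234 × 1/4 = 58.5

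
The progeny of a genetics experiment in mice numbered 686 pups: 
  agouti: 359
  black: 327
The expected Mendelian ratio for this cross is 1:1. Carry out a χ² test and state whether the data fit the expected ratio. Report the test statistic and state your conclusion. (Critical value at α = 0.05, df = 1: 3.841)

Total ratio parts = 2. Expected numbers out of 686:
  agouti: 686 × 1/2 = 343
  black: 686 × 1/2 = 343
χ² = Σ (O − E)² / E
  agouti: (359 − 343)² / 343 = 0.7464
  black: (327 − 343)² / 343 = 0.7464
χ² = 0.7464 + 0.7464 = 1.4928 ≈ 1.493
Degrees of freedom = 2 − 1 = 1; critical value at α = 0.05 is 3.841.
Since 1.493 < 3.841, we fail to reject the null hypothesis — the data are consistent with the 1:1 ratio.

1.493; consistent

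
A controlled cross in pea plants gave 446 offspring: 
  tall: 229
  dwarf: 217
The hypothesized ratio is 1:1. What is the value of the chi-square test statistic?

0.323

Under the 1:1 hypothesis (Σ ratio = 2, N = 446):
  tall: 446 × 1/2 = 223
  dwarf: 446 × 1/2 = 223
χ² = Σ (O − E)² / E
  tall: (229 − 223)² / 223 = 0.1614
  dwarf: (217 − 223)² / 223 = 0.1614
χ² = 0.1614 + 0.1614 = 0.3228 ≈ 0.323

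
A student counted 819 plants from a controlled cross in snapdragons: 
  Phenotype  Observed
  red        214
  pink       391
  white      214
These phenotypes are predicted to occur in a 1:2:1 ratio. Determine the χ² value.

Total ratio parts = 4. Expected numbers out of 819:
  red: 819 × 1/4 = 204.75
  pink: 819 × 2/4 = 409.5
  white: 819 × 1/4 = 204.75
χ² = Σ (O − E)² / E
  red: (214 − 204.75)² / 204.75 = 0.4179
  pink: (391 − 409.5)² / 409.5 = 0.8358
  white: (214 − 204.75)² / 204.75 = 0.4179
χ² = 0.4179 + 0.8358 + 0.4179 = 1.6716 ≈ 1.672

1.672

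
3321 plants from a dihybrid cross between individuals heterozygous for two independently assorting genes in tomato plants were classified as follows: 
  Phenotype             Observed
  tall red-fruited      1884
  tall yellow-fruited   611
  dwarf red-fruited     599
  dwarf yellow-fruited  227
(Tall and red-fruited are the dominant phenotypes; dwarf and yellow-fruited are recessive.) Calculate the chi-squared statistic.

A dihybrid F₂ with independent assortment and complete dominance at both loci gives a 9:3:3:1 phenotypic ratio.
Expected counts for N = 3321 under a 9:3:3:1 ratio (total parts = 16):
  tall red-fruited: 3321 × 9/16 = 1868.0625
  tall yellow-fruited: 3321 × 3/16 = 622.6875
  dwarf red-fruited: 3321 × 3/16 = 622.6875
  dwarf yellow-fruited: 3321 × 1/16 = 207.5625
χ² = Σ (O − E)² / E
  tall red-fruited: (1884 − 1868.0625)² / 1868.0625 = 0.1360
  tall yellow-fruited: (611 − 622.6875)² / 622.6875 = 0.2194
  dwarf red-fruited: (599 − 622.6875)² / 622.6875 = 0.9011
  dwarf yellow-fruited: (227 − 207.5625)² / 207.5625 = 1.8203
χ² = 0.1360 + 0.2194 + 0.9011 + 1.8203 = 3.0768 ≈ 3.077

3.077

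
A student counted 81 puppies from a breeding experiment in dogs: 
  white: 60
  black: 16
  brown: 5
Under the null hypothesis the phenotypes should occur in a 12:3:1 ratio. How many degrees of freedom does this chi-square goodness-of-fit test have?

A goodness-of-fit test with 3 phenotype classes has df = 3 − 1 = 2.

2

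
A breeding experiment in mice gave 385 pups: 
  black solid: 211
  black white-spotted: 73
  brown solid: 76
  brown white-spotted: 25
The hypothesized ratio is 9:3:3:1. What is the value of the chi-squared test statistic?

Under the 9:3:3:1 hypothesis (Σ ratio = 16, N = 385):
  black solid: 385 × 9/16 = 216.5625
  black white-spotted: 385 × 3/16 = 72.1875
  brown solid: 385 × 3/16 = 72.1875
  brown white-spotted: 385 × 1/16 = 24.0625
χ² = Σ (O − E)² / E
  black solid: (211 − 216.5625)² / 216.5625 = 0.1429
  black white-spotted: (73 − 72.1875)² / 72.1875 = 0.0091
  brown solid: (76 − 72.1875)² / 72.1875 = 0.2014
  brown white-spotted: (25 − 24.0625)² / 24.0625 = 0.0365
χ² = 0.1429 + 0.0091 + 0.2014 + 0.0365 = 0.3899 ≈ 0.390

0.390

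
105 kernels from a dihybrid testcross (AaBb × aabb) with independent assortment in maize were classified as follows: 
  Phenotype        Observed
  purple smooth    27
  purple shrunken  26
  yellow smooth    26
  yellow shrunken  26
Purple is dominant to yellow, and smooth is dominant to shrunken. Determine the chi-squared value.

0.029

A dihybrid testcross with independent assortment gives a 1:1:1:1 ratio.
Expected counts for N = 105 under a 1:1:1:1 ratio (total parts = 4):
  purple smooth: 105 × 1/4 = 26.25
  purple shrunken: 105 × 1/4 = 26.25
  yellow smooth: 105 × 1/4 = 26.25
  yellow shrunken: 105 × 1/4 = 26.25
χ² = Σ (O − E)² / E
  purple smooth: (27 − 26.25)² / 26.25 = 0.0214
  purple shrunken: (26 − 26.25)² / 26.25 = 0.0024
  yellow smooth: (26 − 26.25)² / 26.25 = 0.0024
  yellow shrunken: (26 − 26.25)² / 26.25 = 0.0024
χ² = 0.0214 + 0.0024 + 0.0024 + 0.0024 = 0.0286 ≈ 0.029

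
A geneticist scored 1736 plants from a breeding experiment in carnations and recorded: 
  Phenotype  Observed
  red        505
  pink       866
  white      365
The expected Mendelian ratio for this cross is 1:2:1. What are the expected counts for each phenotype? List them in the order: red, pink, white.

Total ratio parts = 4. Expected numbers out of 1736:
  red: 1736 × 1/4 = 434
  pink: 1736 × 2/4 = 868
  white: 1736 × 1/4 = 434

434, 868, 434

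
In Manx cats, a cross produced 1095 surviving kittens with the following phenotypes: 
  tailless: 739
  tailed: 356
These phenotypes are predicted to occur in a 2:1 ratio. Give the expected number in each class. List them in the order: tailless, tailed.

Total ratio parts = 3. Expected numbers out of 1095:
  tailless: 1095 × 2/3 = 730
  tailed: 1095 × 1/3 = 365

730, 365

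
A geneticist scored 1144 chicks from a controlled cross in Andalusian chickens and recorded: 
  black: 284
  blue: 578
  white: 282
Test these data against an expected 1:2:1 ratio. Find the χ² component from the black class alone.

Expected counts for N = 1144 under a 1:2:1 ratio (total parts = 4):
  black: 1144 × 1/4 = 286
  blue: 1144 × 2/4 = 572
  white: 1144 × 1/4 = 286
Contribution of black: (284 − 286)² / 286 = 0.0140

0.014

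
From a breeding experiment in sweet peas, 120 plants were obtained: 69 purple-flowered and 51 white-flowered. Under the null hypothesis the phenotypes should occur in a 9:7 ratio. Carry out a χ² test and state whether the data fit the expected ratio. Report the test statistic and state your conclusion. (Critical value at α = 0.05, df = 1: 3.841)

The 9:7 ratio has 16 parts, so with N = 120 the expected counts are:
  purple-flowered: 120 × 9/16 = 67.5
  white-flowered: 120 × 7/16 = 52.5
χ² = Σ (O − E)² / E
  purple-flowered: (69 − 67.5)² / 67.5 = 0.0333
  white-flowered: (51 − 52.5)² / 52.5 = 0.0429
χ² = 0.0333 + 0.0429 = 0.0762 ≈ 0.076
Degrees of freedom = 2 − 1 = 1; critical value at α = 0.05 is 3.841.
Since 0.076 < 3.841, we fail to reject the null hypothesis — the data are consistent with the 9:7 ratio.

0.076; consistent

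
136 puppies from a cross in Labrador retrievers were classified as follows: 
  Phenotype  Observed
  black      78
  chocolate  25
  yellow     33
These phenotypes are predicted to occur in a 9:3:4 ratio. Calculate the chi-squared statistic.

The 9:3:4 ratio has 16 parts, so with N = 136 the expected counts are:
  black: 136 × 9/16 = 76.5
  chocolate: 136 × 3/16 = 25.5
  yellow: 136 × 4/16 = 34
χ² = Σ (O − E)² / E
  black: (78 − 76.5)² / 76.5 = 0.0294
  chocolate: (25 − 25.5)² / 25.5 = 0.0098
  yellow: (33 − 34)² / 34 = 0.0294
χ² = 0.0294 + 0.0098 + 0.0294 = 0.0686 ≈ 0.069

0.069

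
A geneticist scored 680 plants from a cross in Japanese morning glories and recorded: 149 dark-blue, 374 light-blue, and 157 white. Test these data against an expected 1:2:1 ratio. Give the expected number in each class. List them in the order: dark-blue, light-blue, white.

170, 340, 170

Under the 1:2:1 hypothesis (Σ ratio = 4, N = 680):
  dark-blue: 680 × 1/4 = 170
  light-blue: 680 × 2/4 = 340
  white: 680 × 1/4 = 170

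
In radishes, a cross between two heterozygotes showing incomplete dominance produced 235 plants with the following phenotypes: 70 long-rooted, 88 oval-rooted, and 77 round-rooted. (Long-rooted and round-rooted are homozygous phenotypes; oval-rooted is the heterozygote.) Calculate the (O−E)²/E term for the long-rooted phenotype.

2.154

With incomplete dominance, a heterozygote × heterozygote cross gives a 1:2:1 phenotypic ratio.
The 1:2:1 ratio has 4 parts, so with N = 235 the expected counts are:
  long-rooted: 235 × 1/4 = 58.75
  oval-rooted: 235 × 2/4 = 117.5
  round-rooted: 235 × 1/4 = 58.75
Contribution of long-rooted: (70 − 58.75)² / 58.75 = 2.1543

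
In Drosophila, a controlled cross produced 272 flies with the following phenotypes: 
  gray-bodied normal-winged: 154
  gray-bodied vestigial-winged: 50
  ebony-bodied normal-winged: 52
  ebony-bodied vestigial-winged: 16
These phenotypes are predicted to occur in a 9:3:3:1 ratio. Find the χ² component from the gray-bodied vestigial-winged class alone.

Expected counts for N = 272 under a 9:3:3:1 ratio (total parts = 16):
  gray-bodied normal-winged: 272 × 9/16 = 153
  gray-bodied vestigial-winged: 272 × 3/16 = 51
  ebony-bodied normal-winged: 272 × 3/16 = 51
  ebony-bodied vestigial-winged: 272 × 1/16 = 17
Contribution of gray-bodied vestigial-winged: (50 − 51)² / 51 = 0.0196

0.020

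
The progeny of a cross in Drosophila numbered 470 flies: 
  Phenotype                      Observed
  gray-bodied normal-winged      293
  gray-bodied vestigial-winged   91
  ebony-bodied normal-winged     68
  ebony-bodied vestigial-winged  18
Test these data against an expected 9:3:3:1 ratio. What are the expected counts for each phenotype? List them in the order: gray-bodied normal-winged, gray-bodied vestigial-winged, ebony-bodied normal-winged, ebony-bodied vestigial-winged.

The 9:3:3:1 ratio has 16 parts, so with N = 470 the expected counts are:
  gray-bodied normal-winged: 470 × 9/16 = 264.375
  gray-bodied vestigial-winged: 470 × 3/16 = 88.125
  ebony-bodied normal-winged: 470 × 3/16 = 88.125
  ebony-bodied vestigial-winged: 470 × 1/16 = 29.375

264.375, 88.125, 88.125, 29.375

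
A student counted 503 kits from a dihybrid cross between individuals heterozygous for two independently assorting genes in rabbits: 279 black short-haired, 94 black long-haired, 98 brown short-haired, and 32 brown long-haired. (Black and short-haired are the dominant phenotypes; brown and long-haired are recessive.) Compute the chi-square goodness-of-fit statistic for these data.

A dihybrid F₂ with independent assortment and complete dominance at both loci gives a 9:3:3:1 phenotypic ratio.
Total ratio parts = 16. Expected numbers out of 503:
  black short-haired: 503 × 9/16 = 282.9375
  black long-haired: 503 × 3/16 = 94.3125
  brown short-haired: 503 × 3/16 = 94.3125
  brown long-haired: 503 × 1/16 = 31.4375
χ² = Σ (O − E)² / E
  black short-haired: (279 − 282.9375)² / 282.9375 = 0.0548
  black long-haired: (94 − 94.3125)² / 94.3125 = 0.0010
  brown short-haired: (98 − 94.3125)² / 94.3125 = 0.1442
  brown long-haired: (32 − 31.4375)² / 31.4375 = 0.0101
χ² = 0.0548 + 0.0010 + 0.1442 + 0.0101 = 0.2101 ≈ 0.210

0.210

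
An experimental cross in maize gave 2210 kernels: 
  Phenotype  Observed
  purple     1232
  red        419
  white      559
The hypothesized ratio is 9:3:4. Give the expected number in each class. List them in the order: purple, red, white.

1243.125, 414.375, 552.5

The 9:3:4 ratio has 16 parts, so with N = 2210 the expected counts are:
  purple: 2210 × 9/16 = 1243.125
  red: 2210 × 3/16 = 414.375
  white: 2210 × 4/16 = 552.5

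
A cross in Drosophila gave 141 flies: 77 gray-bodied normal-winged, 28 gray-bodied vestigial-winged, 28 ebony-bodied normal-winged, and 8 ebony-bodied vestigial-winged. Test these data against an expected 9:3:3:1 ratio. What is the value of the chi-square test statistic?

0.327

Total ratio parts = 16. Expected numbers out of 141:
  gray-bodied normal-winged: 141 × 9/16 = 79.3125
  gray-bodied vestigial-winged: 141 × 3/16 = 26.4375
  ebony-bodied normal-winged: 141 × 3/16 = 26.4375
  ebony-bodied vestigial-winged: 141 × 1/16 = 8.8125
χ² = Σ (O − E)² / E
  gray-bodied normal-winged: (77 − 79.3125)² / 79.3125 = 0.0674
  gray-bodied vestigial-winged: (28 − 26.4375)² / 26.4375 = 0.0923
  ebony-bodied normal-winged: (28 − 26.4375)² / 26.4375 = 0.0923
  ebony-bodied vestigial-winged: (8 − 8.8125)² / 8.8125 = 0.0749
χ² = 0.0674 + 0.0923 + 0.0923 + 0.0749 = 0.3269 ≈ 0.327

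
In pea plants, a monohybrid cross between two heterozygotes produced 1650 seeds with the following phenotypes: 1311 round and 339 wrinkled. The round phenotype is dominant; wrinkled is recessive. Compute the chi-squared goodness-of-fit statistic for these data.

17.462

For a monohybrid cross between heterozygotes with complete dominance, the expected phenotypic ratio is 3:1.
The 3:1 ratio has 4 parts, so with N = 1650 the expected counts are:
  round: 1650 × 3/4 = 1237.5
  wrinkled: 1650 × 1/4 = 412.5
χ² = Σ (O − E)² / E
  round: (1311 − 1237.5)² / 1237.5 = 4.3655
  wrinkled: (339 − 412.5)² / 412.5 = 13.0964
χ² = 4.3655 + 13.0964 = 17.4619 ≈ 17.462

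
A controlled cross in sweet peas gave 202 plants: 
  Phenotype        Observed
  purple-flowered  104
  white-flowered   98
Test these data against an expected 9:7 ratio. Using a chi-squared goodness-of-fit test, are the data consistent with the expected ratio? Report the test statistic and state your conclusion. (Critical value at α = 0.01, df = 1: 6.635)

1.864; consistent

Total ratio parts = 16. Expected numbers out of 202:
  purple-flowered: 202 × 9/16 = 113.625
  white-flowered: 202 × 7/16 = 88.375
χ² = Σ (O − E)² / E
  purple-flowered: (104 − 113.625)² / 113.625 = 0.8153
  white-flowered: (98 − 88.375)² / 88.375 = 1.0483
χ² = 0.8153 + 1.0483 = 1.8636 ≈ 1.864
Degrees of freedom = 2 − 1 = 1; critical value at α = 0.01 is 6.635.
Since 1.864 < 6.635, we fail to reject the null hypothesis — the data are consistent with the 9:7 ratio.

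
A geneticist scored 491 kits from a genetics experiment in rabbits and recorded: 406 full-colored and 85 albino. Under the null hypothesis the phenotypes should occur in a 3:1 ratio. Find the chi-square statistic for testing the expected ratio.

15.479

Expected counts for N = 491 under a 3:1 ratio (total parts = 4):
  full-colored: 491 × 3/4 = 368.25
  albino: 491 × 1/4 = 122.75
χ² = Σ (O − E)² / E
  full-colored: (406 − 368.25)² / 368.25 = 3.8698
  albino: (85 − 122.75)² / 122.75 = 11.6095
χ² = 3.8698 + 11.6095 = 15.4793 ≈ 15.479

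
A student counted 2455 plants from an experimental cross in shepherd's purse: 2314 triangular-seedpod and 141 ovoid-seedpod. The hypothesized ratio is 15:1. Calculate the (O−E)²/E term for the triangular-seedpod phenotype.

Expected counts for N = 2455 under a 15:1 ratio (total parts = 16):
  triangular-seedpod: 2455 × 15/16 = 2301.5625
  ovoid-seedpod: 2455 × 1/16 = 153.4375
Contribution of triangular-seedpod: (2314 − 2301.5625)² / 2301.5625 = 0.0672

0.067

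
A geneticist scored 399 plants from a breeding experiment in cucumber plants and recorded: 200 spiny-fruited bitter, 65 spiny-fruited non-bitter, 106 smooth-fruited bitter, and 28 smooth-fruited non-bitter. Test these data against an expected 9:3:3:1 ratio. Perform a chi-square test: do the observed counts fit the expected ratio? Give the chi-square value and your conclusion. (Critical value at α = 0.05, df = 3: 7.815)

17.325; not consistent

The 9:3:3:1 ratio has 16 parts, so with N = 399 the expected counts are:
  spiny-fruited bitter: 399 × 9/16 = 224.4375
  spiny-fruited non-bitter: 399 × 3/16 = 74.8125
  smooth-fruited bitter: 399 × 3/16 = 74.8125
  smooth-fruited non-bitter: 399 × 1/16 = 24.9375
χ² = Σ (O − E)² / E
  spiny-fruited bitter: (200 − 224.4375)² / 224.4375 = 2.6608
  spiny-fruited non-bitter: (65 − 74.8125)² / 74.8125 = 1.2870
  smooth-fruited bitter: (106 − 74.8125)² / 74.8125 = 13.0013
  smooth-fruited non-bitter: (28 − 24.9375)² / 24.9375 = 0.3761
χ² = 2.6608 + 1.2870 + 13.0013 + 0.3761 = 17.3252 ≈ 17.325
Degrees of freedom = 4 − 1 = 3; critical value at α = 0.05 is 7.815.
Since 17.325 > 7.815, we reject the null hypothesis — the data do not fit the 9:3:3:1 ratio.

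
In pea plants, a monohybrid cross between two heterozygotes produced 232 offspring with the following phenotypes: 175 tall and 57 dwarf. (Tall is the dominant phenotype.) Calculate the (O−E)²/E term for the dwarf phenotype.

For a monohybrid cross between heterozygotes with complete dominance, the expected phenotypic ratio is 3:1.
Total ratio parts = 4. Expected numbers out of 232:
  tall: 232 × 3/4 = 174
  dwarf: 232 × 1/4 = 58
Contribution of dwarf: (57 − 58)² / 58 = 0.0172

0.017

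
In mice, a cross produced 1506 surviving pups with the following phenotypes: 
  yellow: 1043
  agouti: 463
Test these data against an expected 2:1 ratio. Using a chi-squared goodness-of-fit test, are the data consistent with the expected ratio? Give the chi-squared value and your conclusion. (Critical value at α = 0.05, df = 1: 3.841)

Total ratio parts = 3. Expected numbers out of 1506:
  yellow: 1506 × 2/3 = 1004
  agouti: 1506 × 1/3 = 502
χ² = Σ (O − E)² / E
  yellow: (1043 − 1004)² / 1004 = 1.5149
  agouti: (463 − 502)² / 502 = 3.0299
χ² = 1.5149 + 3.0299 = 4.5448 ≈ 4.545
Degrees of freedom = 2 − 1 = 1; critical value at α = 0.05 is 3.841.
Since 4.545 > 3.841, we reject the null hypothesis — the data do not fit the 2:1 ratio.

4.545; not consistent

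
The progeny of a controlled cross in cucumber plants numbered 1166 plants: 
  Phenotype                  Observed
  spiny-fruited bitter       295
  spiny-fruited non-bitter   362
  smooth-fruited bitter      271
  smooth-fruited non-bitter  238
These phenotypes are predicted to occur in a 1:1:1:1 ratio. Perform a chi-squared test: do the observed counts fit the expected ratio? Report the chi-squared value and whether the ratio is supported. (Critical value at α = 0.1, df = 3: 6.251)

28.353; not consistent

Total ratio parts = 4. Expected numbers out of 1166:
  spiny-fruited bitter: 1166 × 1/4 = 291.5
  spiny-fruited non-bitter: 1166 × 1/4 = 291.5
  smooth-fruited bitter: 1166 × 1/4 = 291.5
  smooth-fruited non-bitter: 1166 × 1/4 = 291.5
χ² = Σ (O − E)² / E
  spiny-fruited bitter: (295 − 291.5)² / 291.5 = 0.0420
  spiny-fruited non-bitter: (362 − 291.5)² / 291.5 = 17.0506
  smooth-fruited bitter: (271 − 291.5)² / 291.5 = 1.4417
  smooth-fruited non-bitter: (238 − 291.5)² / 291.5 = 9.8190
χ² = 0.0420 + 17.0506 + 1.4417 + 9.8190 = 28.3533 ≈ 28.353
Degrees of freedom = 4 − 1 = 3; critical value at α = 0.1 is 6.251.
Since 28.353 > 6.251, we reject the null hypothesis — the data do not fit the 1:1:1:1 ratio.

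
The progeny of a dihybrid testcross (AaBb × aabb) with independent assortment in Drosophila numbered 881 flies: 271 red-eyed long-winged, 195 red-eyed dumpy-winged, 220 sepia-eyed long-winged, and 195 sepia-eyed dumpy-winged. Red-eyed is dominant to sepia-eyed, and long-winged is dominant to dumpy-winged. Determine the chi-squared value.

17.484

A dihybrid testcross with independent assortment gives a 1:1:1:1 ratio.
Total ratio parts = 4. Expected numbers out of 881:
  red-eyed long-winged: 881 × 1/4 = 220.25
  red-eyed dumpy-winged: 881 × 1/4 = 220.25
  sepia-eyed long-winged: 881 × 1/4 = 220.25
  sepia-eyed dumpy-winged: 881 × 1/4 = 220.25
χ² = Σ (O − E)² / E
  red-eyed long-winged: (271 − 220.25)² / 220.25 = 11.6938
  red-eyed dumpy-winged: (195 − 220.25)² / 220.25 = 2.8947
  sepia-eyed long-winged: (220 − 220.25)² / 220.25 = 0.0003
  sepia-eyed dumpy-winged: (195 − 220.25)² / 220.25 = 2.8947
χ² = 11.6938 + 2.8947 + 0.0003 + 2.8947 = 17.4835 ≈ 17.484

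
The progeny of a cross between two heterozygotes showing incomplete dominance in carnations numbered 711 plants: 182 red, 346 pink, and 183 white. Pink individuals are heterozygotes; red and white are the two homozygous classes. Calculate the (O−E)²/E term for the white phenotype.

0.155

With incomplete dominance, a heterozygote × heterozygote cross gives a 1:2:1 phenotypic ratio.
The 1:2:1 ratio has 4 parts, so with N = 711 the expected counts are:
  red: 711 × 1/4 = 177.75
  pink: 711 × 2/4 = 355.5
  white: 711 × 1/4 = 177.75
Contribution of white: (183 − 177.75)² / 177.75 = 0.1551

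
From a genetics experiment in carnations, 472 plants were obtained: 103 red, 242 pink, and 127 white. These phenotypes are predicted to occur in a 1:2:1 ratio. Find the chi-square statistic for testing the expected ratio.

2.746

Total ratio parts = 4. Expected numbers out of 472:
  red: 472 × 1/4 = 118
  pink: 472 × 2/4 = 236
  white: 472 × 1/4 = 118
χ² = Σ (O − E)² / E
  red: (103 − 118)² / 118 = 1.9068
  pink: (242 − 236)² / 236 = 0.1525
  white: (127 − 118)² / 118 = 0.6864
χ² = 1.9068 + 0.1525 + 0.6864 = 2.7457 ≈ 2.746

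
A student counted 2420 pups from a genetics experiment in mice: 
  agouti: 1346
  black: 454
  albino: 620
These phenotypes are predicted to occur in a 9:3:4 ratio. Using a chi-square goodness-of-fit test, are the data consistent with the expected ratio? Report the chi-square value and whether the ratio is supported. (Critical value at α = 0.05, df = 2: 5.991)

0.543; consistent

Under the 9:3:4 hypothesis (Σ ratio = 16, N = 2420):
  agouti: 2420 × 9/16 = 1361.25
  black: 2420 × 3/16 = 453.75
  albino: 2420 × 4/16 = 605
χ² = Σ (O − E)² / E
  agouti: (1346 − 1361.25)² / 1361.25 = 0.1708
  black: (454 − 453.75)² / 453.75 = 0.0001
  albino: (620 − 605)² / 605 = 0.3719
χ² = 0.1708 + 0.0001 + 0.3719 = 0.5428 ≈ 0.543
Degrees of freedom = 3 − 1 = 2; critical value at α = 0.05 is 5.991.
Since 0.543 < 5.991, we fail to reject the null hypothesis — the data are consistent with the 9:3:4 ratio.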